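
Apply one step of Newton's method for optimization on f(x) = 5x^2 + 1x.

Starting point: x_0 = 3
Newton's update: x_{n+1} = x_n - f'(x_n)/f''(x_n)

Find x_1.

f(x) = 5x^2 + 1x
f'(x) = 10x + (1), f''(x) = 10
Newton step: x_1 = x_0 - f'(x_0)/f''(x_0)
f'(3) = 31
x_1 = 3 - 31/10 = -1/10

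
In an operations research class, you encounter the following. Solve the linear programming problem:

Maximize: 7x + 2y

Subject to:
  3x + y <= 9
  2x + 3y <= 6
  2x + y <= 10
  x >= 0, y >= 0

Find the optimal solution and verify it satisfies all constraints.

Feasible vertices: (0, 0), (0, 2), (3, 0)
Objective 7x + 2y at each vertex:
  (0, 0): 0
  (0, 2): 4
  (3, 0): 21
Maximum is 21 at (3, 0).
Verify constraints at (x, y) = (3, 0):
  3*3 + 1*0 = 9 <= 9 (active)
  2*3 + 3*0 = 6 <= 6 (active)
  2*3 + 1*0 = 6 <= 10
  x = 3 >= 0, y = 0 >= 0. All constraints satisfied.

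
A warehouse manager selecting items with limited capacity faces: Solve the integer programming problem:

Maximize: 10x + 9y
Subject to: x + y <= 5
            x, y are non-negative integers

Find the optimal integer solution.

Objective: 10x + 9y, constraint: x + y <= 5
Coefficient of x is 10 >= coefficient of y is 9, so allocate the entire budget to x.
Optimal: x = 5, y = 0, value = 50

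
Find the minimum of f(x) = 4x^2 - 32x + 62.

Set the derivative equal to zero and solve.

f(x) = 4x^2 - 32x + 62
f'(x) = 8x + (-32) = 0
x = 32/8 = 4
f(4) = -2
Since f''(x) = 8 > 0, this is a minimum.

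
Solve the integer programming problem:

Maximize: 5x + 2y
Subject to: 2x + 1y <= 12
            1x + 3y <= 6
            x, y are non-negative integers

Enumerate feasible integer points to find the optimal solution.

Constraint 1: 2x + 1y <= 12
Constraint 2: 1x + 3y <= 6
Feasible x range (need y >= 0): 0 <= x <= min(12/2, 6/1) => x in {0, ..., 6}.
Enumerate feasible integer points row by row (the coefficient of y is 2 > 0, so for each x the largest feasible y gives the best value):
  x = 0: y <= min((12 - 2*0)/1, (6 - 1*0)/3) => y in {0, ..., 2}; best 5*0 + 2*2 = 4
  x = 1: y <= min((12 - 2*1)/1, (6 - 1*1)/3) => y in {0, ..., 1}; best 5*1 + 2*1 = 7
  x = 2: y <= min((12 - 2*2)/1, (6 - 1*2)/3) => y in {0, ..., 1}; best 5*2 + 2*1 = 12
  x = 3: y <= min((12 - 2*3)/1, (6 - 1*3)/3) => y in {0, ..., 1}; best 5*3 + 2*1 = 17
  x = 4: y <= min((12 - 2*4)/1, (6 - 1*4)/3) => y in {0}; best 5*4 + 2*0 = 20
  x = 5: y <= min((12 - 2*5)/1, (6 - 1*5)/3) => y in {0}; best 5*5 + 2*0 = 25
  x = 6: y <= min((12 - 2*6)/1, (6 - 1*6)/3) => y in {0}; best 5*6 + 2*0 = 30
The maximum 5x + 2y = 30 is achieved at x = 6, y = 0.
Check: 2*6 + 1*0 = 12 <= 12 and 1*6 + 3*0 = 6 <= 6.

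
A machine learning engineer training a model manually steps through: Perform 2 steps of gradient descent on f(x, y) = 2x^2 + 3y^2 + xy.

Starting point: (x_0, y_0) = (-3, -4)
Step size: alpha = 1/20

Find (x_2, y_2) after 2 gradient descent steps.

f(x,y) = 2x^2 + 3y^2 + xy
grad_x = 4x + 1y, grad_y = 6y + 1x
Step 1: grad = (-16, -27), (-11/5, -53/20)
Step 2: grad = (-229/20, -181/10), (-651/400, -349/200)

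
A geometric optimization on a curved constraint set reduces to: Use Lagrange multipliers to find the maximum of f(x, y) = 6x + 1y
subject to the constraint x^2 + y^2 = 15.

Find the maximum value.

Set up Lagrange conditions: grad f = lambda * grad g
  6 = 2*lambda*x
  1 = 2*lambda*y
From these: x/y = 6/1, so x = 6t, y = 1t for some t.
Substitute into constraint: (6t)^2 + (1t)^2 = 15
  t^2 * 37 = 15
  t = sqrt(15/37)
Maximum = 6*x + 1*y = (6^2 + 1^2)*t = 37 * sqrt(15/37) = sqrt(555)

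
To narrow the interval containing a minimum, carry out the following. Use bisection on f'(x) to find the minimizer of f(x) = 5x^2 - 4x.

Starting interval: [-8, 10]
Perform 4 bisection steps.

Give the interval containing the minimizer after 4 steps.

Finding critical point of f(x) = 5x^2 - 4x using bisection on f'(x) = 10x + -4.
f'(x) = 0 when x = 2/5.
Starting interval: [-8, 10]
Step 1: mid = 1, f'(mid) = 6, new interval = [-8, 1]
Step 2: mid = -7/2, f'(mid) = -39, new interval = [-7/2, 1]
Step 3: mid = -5/4, f'(mid) = -33/2, new interval = [-5/4, 1]
Step 4: mid = -1/8, f'(mid) = -21/4, new interval = [-1/8, 1]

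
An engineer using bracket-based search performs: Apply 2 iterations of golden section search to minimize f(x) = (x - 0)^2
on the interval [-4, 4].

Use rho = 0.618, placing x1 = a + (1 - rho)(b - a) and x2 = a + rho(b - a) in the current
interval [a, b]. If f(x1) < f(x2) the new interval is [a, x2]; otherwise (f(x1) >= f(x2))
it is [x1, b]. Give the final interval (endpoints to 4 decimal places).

Golden section search for min of f(x) = (x - 0)^2 on [-4, 4].
Each step: x1 = a + (1 - rho)(b - a), x2 = a + rho(b - a); if f(x1) < f(x2) keep [a, x2], otherwise keep [x1, b].
Step 1: [-4.0000, 4.0000], x1=-0.9440 (f=0.8911), x2=0.9440 (f=0.8911); f(x1) = f(x2) (tie, not '<') => keep [-0.9440, 4.0000]
Step 2: [-0.9440, 4.0000], x1=0.9446 (f=0.8923), x2=2.1114 (f=4.4580); f(x1) < f(x2) => keep [-0.9440, 2.1114]
Final interval: [-0.9440, 2.1114]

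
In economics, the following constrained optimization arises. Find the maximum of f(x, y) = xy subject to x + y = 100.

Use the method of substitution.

Substitute y = 100 - x into f(x,y) = xy:
g(x) = x(100 - x) = 100x - x^2
g'(x) = 100 - 2x = 0  =>  x = 50
y = 100 - 50 = 50
Maximum value = 50 * 50 = 2500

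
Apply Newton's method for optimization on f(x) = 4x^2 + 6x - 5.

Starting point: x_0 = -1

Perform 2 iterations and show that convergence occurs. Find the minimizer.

f(x) = 4x^2 + 6x - 5, f'(x) = 8x + (6), f''(x) = 8
Step 1: f'(-1) = -2, x_1 = -1 - -2/8 = -3/4
Step 2: f'(-3/4) = 0, x_2 = -3/4 (converged)
Newton's method converges in 1 step for quadratics.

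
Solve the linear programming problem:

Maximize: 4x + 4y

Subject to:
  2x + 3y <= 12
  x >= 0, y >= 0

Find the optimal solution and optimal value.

The feasible region has vertices at [(0, 0), (6, 0), (0, 4)].
Checking objective 4x + 4y at each vertex:
  (0, 0): 4*0 + 4*0 = 0
  (6, 0): 4*6 + 4*0 = 24
  (0, 4): 4*0 + 4*4 = 16
Maximum is 24 at (6, 0).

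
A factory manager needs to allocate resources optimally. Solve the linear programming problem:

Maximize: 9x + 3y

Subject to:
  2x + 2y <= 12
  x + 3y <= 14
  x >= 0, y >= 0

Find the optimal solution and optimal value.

Feasible vertices: (0, 0), (0, 14/3), (2, 4), (6, 0)
Objective 9x + 3y at each:
  (0, 0): 0
  (0, 14/3): 14
  (2, 4): 30
  (6, 0): 54
Maximum is 54 at (6, 0).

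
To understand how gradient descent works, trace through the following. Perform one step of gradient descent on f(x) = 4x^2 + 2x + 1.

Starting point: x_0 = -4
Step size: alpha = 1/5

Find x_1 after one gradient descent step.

f(x) = 4x^2 + 2x + 1
f'(x) = 8x + 2
f'(-4) = 8*-4 + (2) = -30
x_1 = x_0 - alpha * f'(x_0) = -4 - 1/5 * -30 = 2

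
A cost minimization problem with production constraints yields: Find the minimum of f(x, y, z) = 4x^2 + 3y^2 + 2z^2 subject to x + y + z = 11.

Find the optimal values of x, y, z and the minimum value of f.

Using Lagrange multipliers on f = 4x^2 + 3y^2 + 2z^2 with constraint x + y + z = 11:
Conditions: 2*4*x = lambda, 2*3*y = lambda, 2*2*z = lambda
So x = lambda/8, y = lambda/6, z = lambda/4
Substituting into constraint: lambda * (13/24) = 11
lambda = 264/13
x = 33/13, y = 44/13, z = 66/13
Minimum value = 1452/13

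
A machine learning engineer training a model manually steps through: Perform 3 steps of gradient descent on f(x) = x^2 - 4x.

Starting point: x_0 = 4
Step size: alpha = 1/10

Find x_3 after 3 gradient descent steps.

f(x) = x^2 - 4x, f'(x) = 2x + (-4)
Step 1: f'(4) = 4, x_1 = 4 - 1/10 * 4 = 18/5
Step 2: f'(18/5) = 16/5, x_2 = 18/5 - 1/10 * 16/5 = 82/25
Step 3: f'(82/25) = 64/25, x_3 = 82/25 - 1/10 * 64/25 = 378/125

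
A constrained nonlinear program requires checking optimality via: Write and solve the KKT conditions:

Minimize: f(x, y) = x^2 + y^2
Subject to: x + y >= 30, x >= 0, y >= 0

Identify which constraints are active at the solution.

KKT conditions for min x^2 + y^2 s.t. 1x + 1y >= 30, x >= 0, y >= 0:
Stationarity: 2x = mu*1 + mu_x, 2y = mu*1 + mu_y, with mu, mu_x, mu_y >= 0
Complementary slackness: mu*(x + y - 30) = 0, mu_x*x = 0, mu_y*y = 0
(0, 0) is infeasible (1*0 + 1*0 < 30), so if mu = 0 stationarity would force x = mu_x/2 >= 0, y = mu_y/2 >= 0 with mu_x*x = mu_y*y = 0, i.e. x = y = 0: contradiction. Hence mu > 0 and x + y = 30 is active.
Try x > 0, y > 0 (so mu_x = mu_y = 0): x = 1*mu/2, y = 1*mu/2
Substitute: 1*(1*mu/2) + 1*(1*mu/2) = 30
  mu*2/2 = 30 => mu = 30
x* = 15 > 0, y* = 15 > 0, consistent with mu_x = mu_y = 0.
f is convex and the constraints are linear, so this KKT point is the global minimum.
f* = 450
Active constraints: x + y >= 30 (holds with equality, mu = 30 > 0); x >= 0 and y >= 0 are inactive (mu_x = mu_y = 0).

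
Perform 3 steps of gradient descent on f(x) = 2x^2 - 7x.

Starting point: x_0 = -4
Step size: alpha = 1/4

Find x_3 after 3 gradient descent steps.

f(x) = 2x^2 - 7x, f'(x) = 4x + (-7)
Step 1: f'(-4) = -23, x_1 = -4 - 1/4 * -23 = 7/4
Step 2: f'(7/4) = 0, x_2 = 7/4 - 1/4 * 0 = 7/4
Step 3: f'(7/4) = 0, x_3 = 7/4 - 1/4 * 0 = 7/4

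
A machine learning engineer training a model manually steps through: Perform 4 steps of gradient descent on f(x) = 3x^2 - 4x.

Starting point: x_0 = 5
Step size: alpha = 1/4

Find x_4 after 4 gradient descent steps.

f(x) = 3x^2 - 4x, f'(x) = 6x + (-4)
Step 1: f'(5) = 26, x_1 = 5 - 1/4 * 26 = -3/2
Step 2: f'(-3/2) = -13, x_2 = -3/2 - 1/4 * -13 = 7/4
Step 3: f'(7/4) = 13/2, x_3 = 7/4 - 1/4 * 13/2 = 1/8
Step 4: f'(1/8) = -13/4, x_4 = 1/8 - 1/4 * -13/4 = 15/16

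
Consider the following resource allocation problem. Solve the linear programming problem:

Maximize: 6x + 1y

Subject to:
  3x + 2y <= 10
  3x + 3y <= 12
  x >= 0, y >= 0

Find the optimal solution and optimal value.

Feasible vertices: (0, 0), (0, 4), (2, 2), (10/3, 0)
Objective 6x + 1y at each:
  (0, 0): 0
  (0, 4): 4
  (2, 2): 14
  (10/3, 0): 20
Maximum is 20 at (10/3, 0).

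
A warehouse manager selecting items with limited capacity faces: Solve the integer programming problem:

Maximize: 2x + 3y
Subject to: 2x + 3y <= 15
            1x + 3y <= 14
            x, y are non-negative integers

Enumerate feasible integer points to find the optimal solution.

Constraint 1: 2x + 3y <= 15
Constraint 2: 1x + 3y <= 14
Feasible x range (need y >= 0): 0 <= x <= min(15/2, 14/1) => x in {0, ..., 7}.
Enumerate feasible integer points row by row (the coefficient of y is 3 > 0, so for each x the largest feasible y gives the best value):
  x = 0: y <= min((15 - 2*0)/3, (14 - 1*0)/3) => y in {0, ..., 4}; best 2*0 + 3*4 = 12
  x = 1: y <= min((15 - 2*1)/3, (14 - 1*1)/3) => y in {0, ..., 4}; best 2*1 + 3*4 = 14
  x = 2: y <= min((15 - 2*2)/3, (14 - 1*2)/3) => y in {0, ..., 3}; best 2*2 + 3*3 = 13
  x = 3: y <= min((15 - 2*3)/3, (14 - 1*3)/3) => y in {0, ..., 3}; best 2*3 + 3*3 = 15
  x = 4: y <= min((15 - 2*4)/3, (14 - 1*4)/3) => y in {0, ..., 2}; best 2*4 + 3*2 = 14
  x = 5: y <= min((15 - 2*5)/3, (14 - 1*5)/3) => y in {0, ..., 1}; best 2*5 + 3*1 = 13
  x = 6: y <= min((15 - 2*6)/3, (14 - 1*6)/3) => y in {0, ..., 1}; best 2*6 + 3*1 = 15
  x = 7: y <= min((15 - 2*7)/3, (14 - 1*7)/3) => y in {0}; best 2*7 + 3*0 = 14
The maximum 2x + 3y = 15 is achieved at x = 3, y = 3.
(The same value 15 is also attained at (6, 1).)
Check: 2*3 + 3*3 = 15 <= 15 and 1*3 + 3*3 = 12 <= 14.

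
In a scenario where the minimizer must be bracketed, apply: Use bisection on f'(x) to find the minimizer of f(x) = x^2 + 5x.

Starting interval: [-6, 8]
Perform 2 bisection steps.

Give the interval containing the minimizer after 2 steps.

Finding critical point of f(x) = x^2 + 5x using bisection on f'(x) = 2x + 5.
f'(x) = 0 when x = -5/2.
Starting interval: [-6, 8]
Step 1: mid = 1, f'(mid) = 7, new interval = [-6, 1]
Step 2: mid = -5/2, f'(mid) = 0, new interval = [-5/2, -5/2]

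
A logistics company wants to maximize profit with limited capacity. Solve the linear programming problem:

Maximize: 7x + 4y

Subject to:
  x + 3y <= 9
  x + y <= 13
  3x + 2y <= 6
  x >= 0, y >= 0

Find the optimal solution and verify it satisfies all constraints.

Feasible vertices: (0, 0), (0, 3), (2, 0)
Objective 7x + 4y at each vertex:
  (0, 0): 0
  (0, 3): 12
  (2, 0): 14
Maximum is 14 at (2, 0).
Verify constraints at (x, y) = (2, 0):
  1*2 + 3*0 = 2 <= 9
  1*2 + 1*0 = 2 <= 13
  3*2 + 2*0 = 6 <= 6 (active)
  x = 2 >= 0, y = 0 >= 0. All constraints satisfied.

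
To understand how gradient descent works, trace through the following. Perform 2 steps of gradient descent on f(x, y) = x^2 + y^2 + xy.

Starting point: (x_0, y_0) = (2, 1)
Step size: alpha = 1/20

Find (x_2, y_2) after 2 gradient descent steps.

f(x,y) = x^2 + y^2 + xy
grad_x = 2x + 1y, grad_y = 2y + 1x
Step 1: grad = (5, 4), (7/4, 4/5)
Step 2: grad = (43/10, 67/20), (307/200, 253/400)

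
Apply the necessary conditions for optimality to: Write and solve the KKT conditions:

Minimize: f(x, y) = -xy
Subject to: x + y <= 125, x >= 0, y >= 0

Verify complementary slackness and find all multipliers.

Problem: min -xy s.t. x + y <= 125 (multiplier lambda), x >= 0 (mu_x), y >= 0 (mu_y)
KKT stationarity: -y + lambda - mu_x = 0, -x + lambda - mu_y = 0, with lambda, mu_x, mu_y >= 0
Complementary slackness: lambda*(x + y - 125) = 0, mu_x*x = 0, mu_y*y = 0
If lambda = 0: y = -mu_x <= 0 and x = -mu_y <= 0 force x = y = 0 with f = 0; but x = y = 125/2 is feasible with f = -15625/4 < 0, so this is not the minimum. Hence lambda > 0 and x + y = 125.
Try x > 0, y > 0 (so mu_x = mu_y = 0): y = lambda, x = lambda => x = y = lambda
x + y = 125 => 2*lambda = 125 => lambda = 125/2
x* = y* = 125/2 > 0, consistent with mu_x = mu_y = 0.
(Any feasible point with x = 0 or y = 0 has f = 0 > -15625/4, so the minimum is not on those boundaries.)
min(-xy) = -15625/4 (i.e. max xy = 15625/4)
Multipliers: lambda = 125/2, mu_x = 0, mu_y = 0
Complementary slackness: lambda*(x + y - 125) = 125/2*(125/2 + 125/2 - 125) = 0, mu_x*x = 0*125/2 = 0, mu_y*y = 0*125/2 = 0. Satisfied.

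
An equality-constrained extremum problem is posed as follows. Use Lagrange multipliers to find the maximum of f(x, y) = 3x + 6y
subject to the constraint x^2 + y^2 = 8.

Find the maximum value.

Set up Lagrange conditions: grad f = lambda * grad g
  3 = 2*lambda*x
  6 = 2*lambda*y
From these: x/y = 3/6, so x = 3t, y = 6t for some t.
Substitute into constraint: (3t)^2 + (6t)^2 = 8
  t^2 * 45 = 8
  t = sqrt(8/45)
Maximum = 3*x + 6*y = (3^2 + 6^2)*t = 45 * sqrt(8/45) = sqrt(360)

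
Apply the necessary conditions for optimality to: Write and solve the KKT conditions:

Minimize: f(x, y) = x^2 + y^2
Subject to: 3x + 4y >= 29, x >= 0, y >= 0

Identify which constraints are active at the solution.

KKT conditions for min x^2 + y^2 s.t. 3x + 4y >= 29, x >= 0, y >= 0:
Stationarity: 2x = mu*3 + mu_x, 2y = mu*4 + mu_y, with mu, mu_x, mu_y >= 0
Complementary slackness: mu*(3x + 4y - 29) = 0, mu_x*x = 0, mu_y*y = 0
(0, 0) is infeasible (3*0 + 4*0 < 29), so if mu = 0 stationarity would force x = mu_x/2 >= 0, y = mu_y/2 >= 0 with mu_x*x = mu_y*y = 0, i.e. x = y = 0: contradiction. Hence mu > 0 and 3x + 4y = 29 is active.
Try x > 0, y > 0 (so mu_x = mu_y = 0): x = 3*mu/2, y = 4*mu/2
Substitute: 3*(3*mu/2) + 4*(4*mu/2) = 29
  mu*25/2 = 29 => mu = 58/25
x* = 87/25 > 0, y* = 116/25 > 0, consistent with mu_x = mu_y = 0.
f is convex and the constraints are linear, so this KKT point is the global minimum.
f* = 841/25
Active constraints: 3x + 4y >= 29 (holds with equality, mu = 58/25 > 0); x >= 0 and y >= 0 are inactive (mu_x = mu_y = 0).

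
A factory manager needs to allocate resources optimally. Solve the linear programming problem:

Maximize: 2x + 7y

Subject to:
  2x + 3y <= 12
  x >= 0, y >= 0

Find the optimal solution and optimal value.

The feasible region has vertices at [(0, 0), (6, 0), (0, 4)].
Checking objective 2x + 7y at each vertex:
  (0, 0): 2*0 + 7*0 = 0
  (6, 0): 2*6 + 7*0 = 12
  (0, 4): 2*0 + 7*4 = 28
Maximum is 28 at (0, 4).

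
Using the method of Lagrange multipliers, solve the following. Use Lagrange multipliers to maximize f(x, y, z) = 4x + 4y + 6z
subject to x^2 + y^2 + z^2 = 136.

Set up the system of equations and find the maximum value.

Lagrange conditions: 4 = 2*lambda*x, 4 = 2*lambda*y, 6 = 2*lambda*z
So x:4 = y:4 = z:6, i.e. x = 4t, y = 4t, z = 6t
Constraint: t^2*(4^2 + 4^2 + 6^2) = 136
  t^2 * 68 = 136  =>  t = sqrt(2)
Maximum = 4*4t + 4*4t + 6*6t = 68*sqrt(2) = sqrt(9248)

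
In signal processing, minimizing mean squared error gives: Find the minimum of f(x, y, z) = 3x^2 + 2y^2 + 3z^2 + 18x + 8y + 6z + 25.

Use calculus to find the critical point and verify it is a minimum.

f(x,y,z) = 3x^2 + 2y^2 + 3z^2 + 18x + 8y + 6z + 25
df/dx = 6x + (18) = 0 => x = -3
df/dy = 4y + (8) = 0 => y = -2
df/dz = 6z + (6) = 0 => z = -1
f(-3,-2,-1) = 3*(-3)^2 + 2*(-2)^2 + 3*(-1)^2 + 18*(-3) + 8*(-2) + 6*(-1) + 25 = -13
Hessian is diagonal with entries 6, 4, 6 > 0, confirmed minimum.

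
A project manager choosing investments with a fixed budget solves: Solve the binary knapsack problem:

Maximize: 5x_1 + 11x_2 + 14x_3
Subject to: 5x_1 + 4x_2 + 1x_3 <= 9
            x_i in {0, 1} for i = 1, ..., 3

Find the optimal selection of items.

Items: item 1 (v=5, w=5), item 2 (v=11, w=4), item 3 (v=14, w=1)
Capacity: 9
Checking all 8 subsets (w = total weight, v = total value):
  {}: w = 0, v = 0
  {1}: w = 5, v = 5
  {2}: w = 4, v = 11
  {3}: w = 1, v = 14
  {1, 2}: w = 9, v = 16
  {1, 3}: w = 6, v = 19
  {2, 3}: w = 5, v = 25
  {1, 2, 3}: w = 10 > 9, infeasible
Best feasible subset: items [2, 3]
Total weight: 5 <= 9, total value: 25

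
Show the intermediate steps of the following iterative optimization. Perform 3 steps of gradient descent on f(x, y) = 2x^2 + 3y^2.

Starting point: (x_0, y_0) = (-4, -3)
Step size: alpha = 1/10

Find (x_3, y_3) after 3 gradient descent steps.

f(x,y) = 2x^2 + 3y^2
grad_x = 4x + 0y, grad_y = 6y + 0x
Step 1: grad = (-16, -18), (-12/5, -6/5)
Step 2: grad = (-48/5, -36/5), (-36/25, -12/25)
Step 3: grad = (-144/25, -72/25), (-108/125, -24/125)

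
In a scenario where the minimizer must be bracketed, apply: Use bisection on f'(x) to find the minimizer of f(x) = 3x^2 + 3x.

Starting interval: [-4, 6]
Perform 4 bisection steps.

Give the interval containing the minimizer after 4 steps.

Finding critical point of f(x) = 3x^2 + 3x using bisection on f'(x) = 6x + 3.
f'(x) = 0 when x = -1/2.
Starting interval: [-4, 6]
Step 1: mid = 1, f'(mid) = 9, new interval = [-4, 1]
Step 2: mid = -3/2, f'(mid) = -6, new interval = [-3/2, 1]
Step 3: mid = -1/4, f'(mid) = 3/2, new interval = [-3/2, -1/4]
Step 4: mid = -7/8, f'(mid) = -9/4, new interval = [-7/8, -1/4]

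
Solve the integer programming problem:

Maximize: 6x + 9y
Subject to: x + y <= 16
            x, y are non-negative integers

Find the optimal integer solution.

Objective: 6x + 9y, constraint: x + y <= 16
Coefficient of y is 9 > coefficient of x is 6, so allocate the entire budget to y.
Optimal: x = 0, y = 16, value = 144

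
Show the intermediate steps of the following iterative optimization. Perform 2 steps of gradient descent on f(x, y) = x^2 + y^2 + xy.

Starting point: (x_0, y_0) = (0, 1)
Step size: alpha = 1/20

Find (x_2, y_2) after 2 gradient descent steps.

f(x,y) = x^2 + y^2 + xy
grad_x = 2x + 1y, grad_y = 2y + 1x
Step 1: grad = (1, 2), (-1/20, 9/10)
Step 2: grad = (4/5, 7/4), (-9/100, 13/16)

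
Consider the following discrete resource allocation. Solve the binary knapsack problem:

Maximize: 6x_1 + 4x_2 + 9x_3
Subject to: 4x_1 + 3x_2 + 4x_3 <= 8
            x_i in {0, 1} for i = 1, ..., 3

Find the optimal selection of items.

Items: item 1 (v=6, w=4), item 2 (v=4, w=3), item 3 (v=9, w=4)
Capacity: 8
Checking all 8 subsets (w = total weight, v = total value):
  {}: w = 0, v = 0
  {1}: w = 4, v = 6
  {2}: w = 3, v = 4
  {3}: w = 4, v = 9
  {1, 2}: w = 7, v = 10
  {1, 3}: w = 8, v = 15
  {2, 3}: w = 7, v = 13
  {1, 2, 3}: w = 11 > 8, infeasible
Best feasible subset: items [1, 3]
Total weight: 8 <= 8, total value: 15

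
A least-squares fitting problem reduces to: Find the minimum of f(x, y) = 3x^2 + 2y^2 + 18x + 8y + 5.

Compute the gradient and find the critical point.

f(x,y) = 3x^2 + 2y^2 + 18x + 8y + 5
df/dx = 6x + (18) = 0  =>  x = -3
df/dy = 4y + (8) = 0  =>  y = -2
f(-3, -2) = 3*(-3)^2 + 2*(-2)^2 + 18*(-3) + 8*(-2) + 5 = -30
Hessian is diagonal with entries 6, 4 > 0, so this is a minimum.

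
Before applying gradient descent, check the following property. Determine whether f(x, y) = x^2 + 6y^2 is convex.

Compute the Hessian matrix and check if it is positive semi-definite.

f(x,y) = x^2 + 6y^2
Hessian H = [[2, 0], [0, 12]]
trace(H) = 14, det(H) = 24
Eigenvalues: (14 +/- sqrt(100)) / 2 = 12, 2
Since both eigenvalues > 0, f is convex.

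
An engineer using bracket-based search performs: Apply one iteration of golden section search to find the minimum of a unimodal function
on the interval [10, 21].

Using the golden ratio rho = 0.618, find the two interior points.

Golden section search on [10, 21].
Golden ratio rho = 0.618 (approx).
Interior points:
  x_1 = 10 + (1-0.618)*11 = 14.2020
  x_2 = 10 + 0.618*11 = 16.7980
Compare f(x_1) and f(x_2) to determine which subinterval to keep.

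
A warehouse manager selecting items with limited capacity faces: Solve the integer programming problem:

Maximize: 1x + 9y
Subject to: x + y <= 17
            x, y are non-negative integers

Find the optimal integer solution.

Objective: 1x + 9y, constraint: x + y <= 17
Coefficient of y is 9 > coefficient of x is 1, so allocate the entire budget to y.
Optimal: x = 0, y = 17, value = 153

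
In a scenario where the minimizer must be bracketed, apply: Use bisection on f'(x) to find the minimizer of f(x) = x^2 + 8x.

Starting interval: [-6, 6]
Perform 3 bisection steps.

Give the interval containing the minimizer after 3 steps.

Finding critical point of f(x) = x^2 + 8x using bisection on f'(x) = 2x + 8.
f'(x) = 0 when x = -4.
Starting interval: [-6, 6]
Step 1: mid = 0, f'(mid) = 8, new interval = [-6, 0]
Step 2: mid = -3, f'(mid) = 2, new interval = [-6, -3]
Step 3: mid = -9/2, f'(mid) = -1, new interval = [-9/2, -3]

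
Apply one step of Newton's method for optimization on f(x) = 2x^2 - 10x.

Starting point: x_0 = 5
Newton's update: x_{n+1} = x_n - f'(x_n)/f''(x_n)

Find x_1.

f(x) = 2x^2 - 10x
f'(x) = 4x + (-10), f''(x) = 4
Newton step: x_1 = x_0 - f'(x_0)/f''(x_0)
f'(5) = 10
x_1 = 5 - 10/4 = 5/2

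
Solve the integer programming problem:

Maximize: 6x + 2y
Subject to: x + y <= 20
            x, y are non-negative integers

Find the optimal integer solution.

Objective: 6x + 2y, constraint: x + y <= 20
Coefficient of x is 6 >= coefficient of y is 2, so allocate the entire budget to x.
Optimal: x = 20, y = 0, value = 120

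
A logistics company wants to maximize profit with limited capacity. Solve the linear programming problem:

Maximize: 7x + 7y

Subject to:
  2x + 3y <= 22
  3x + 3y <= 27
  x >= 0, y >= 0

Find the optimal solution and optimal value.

Feasible vertices: (0, 0), (0, 22/3), (5, 4), (9, 0)
Objective 7x + 7y at each:
  (0, 0): 0
  (0, 22/3): 154/3
  (5, 4): 63
  (9, 0): 63
Maximum is 63 at (5, 4).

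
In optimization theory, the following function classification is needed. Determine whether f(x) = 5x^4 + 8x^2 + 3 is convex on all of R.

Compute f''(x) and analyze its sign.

f(x) = 5x^4 + 8x^2 + 3
f'(x) = 20x^3 + 16x
f''(x) = 60x^2 + 16
f''(x) = 60x^2 + 16 >= 16 > 0 for all x
Therefore, f is convex on R.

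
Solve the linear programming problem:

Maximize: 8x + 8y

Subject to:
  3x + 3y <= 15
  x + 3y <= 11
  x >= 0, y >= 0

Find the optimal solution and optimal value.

Feasible vertices: (0, 0), (0, 11/3), (2, 3), (5, 0)
Objective 8x + 8y at each:
  (0, 0): 0
  (0, 11/3): 88/3
  (2, 3): 40
  (5, 0): 40
Maximum is 40 at (2, 3).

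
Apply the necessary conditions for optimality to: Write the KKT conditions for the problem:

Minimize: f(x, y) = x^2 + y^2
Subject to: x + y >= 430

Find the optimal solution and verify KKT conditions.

KKT conditions for min x^2 + y^2 s.t. x + y >= 430:
Stationarity: 2x = mu, 2y = mu
So x = y = mu/2.
Complementary slackness: mu*(x + y - 430) = 0
Primal feasibility: x + y >= 430; dual feasibility: mu >= 0
If mu = 0 then x = y = 0, but 0 + 0 < 430 is infeasible, so the constraint is active.
Constraint active: x + y = 2*(mu/2) = 430 => mu = 430
x = y = 215, f = 92450
Verify: stationarity 2*215 = 430 = mu; primal 215 + 215 = 430 >= 430; dual mu = 430 >= 0; complementary slackness 430*(430 - 430) = 0. All KKT conditions hold.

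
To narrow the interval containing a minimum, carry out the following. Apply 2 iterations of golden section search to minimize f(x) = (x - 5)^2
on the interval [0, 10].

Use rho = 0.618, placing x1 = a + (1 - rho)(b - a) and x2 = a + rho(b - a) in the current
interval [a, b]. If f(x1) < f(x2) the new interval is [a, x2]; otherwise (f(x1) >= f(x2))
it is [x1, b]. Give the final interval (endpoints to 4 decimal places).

Golden section search for min of f(x) = (x - 5)^2 on [0, 10].
Each step: x1 = a + (1 - rho)(b - a), x2 = a + rho(b - a); if f(x1) < f(x2) keep [a, x2], otherwise keep [x1, b].
Step 1: [0.0000, 10.0000], x1=3.8200 (f=1.3924), x2=6.1800 (f=1.3924); f(x1) = f(x2) (tie, not '<') => keep [3.8200, 10.0000]
Step 2: [3.8200, 10.0000], x1=6.1808 (f=1.3942), x2=7.6392 (f=6.9656); f(x1) < f(x2) => keep [3.8200, 7.6392]
Final interval: [3.8200, 7.6392]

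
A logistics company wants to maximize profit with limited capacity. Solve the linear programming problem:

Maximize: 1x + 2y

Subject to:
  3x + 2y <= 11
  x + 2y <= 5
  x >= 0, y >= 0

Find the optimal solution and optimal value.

Feasible vertices: (0, 0), (0, 5/2), (3, 1), (11/3, 0)
Objective 1x + 2y at each:
  (0, 0): 0
  (0, 5/2): 5
  (3, 1): 5
  (11/3, 0): 11/3
Maximum is 5 at (0, 5/2).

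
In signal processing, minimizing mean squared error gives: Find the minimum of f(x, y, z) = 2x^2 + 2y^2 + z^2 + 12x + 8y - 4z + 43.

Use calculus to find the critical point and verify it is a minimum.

f(x,y,z) = 2x^2 + 2y^2 + z^2 + 12x + 8y - 4z + 43
df/dx = 4x + (12) = 0 => x = -3
df/dy = 4y + (8) = 0 => y = -2
df/dz = 2z + (-4) = 0 => z = 2
f(-3,-2,2) = 2*(-3)^2 + 2*(-2)^2 + 1*(2)^2 + 12*(-3) + 8*(-2) + -4*(2) + 43 = 13
Hessian is diagonal with entries 4, 4, 2 > 0, confirmed minimum.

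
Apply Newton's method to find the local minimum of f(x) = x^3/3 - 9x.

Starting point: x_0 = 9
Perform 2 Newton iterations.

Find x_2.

f(x) = x^3/3 - 9x
f'(x) = x^2 - 9, f''(x) = 2x
Newton update: x_{n+1} = x_n - (x_n^2 - 9)/(2*x_n)
Step 1: x_0 = 9, f'=72, f''=18, x_1 = 5
Step 2: x_1 = 5, f'=16, f''=10, x_2 = 17/5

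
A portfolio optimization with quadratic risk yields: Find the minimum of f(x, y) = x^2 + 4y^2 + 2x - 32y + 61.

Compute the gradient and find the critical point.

f(x,y) = x^2 + 4y^2 + 2x - 32y + 61
df/dx = 2x + (2) = 0  =>  x = -1
df/dy = 8y + (-32) = 0  =>  y = 4
f(-1, 4) = 1*(-1)^2 + 4*(4)^2 + 2*(-1) + -32*(4) + 61 = -4
Hessian is diagonal with entries 2, 8 > 0, so this is a minimum.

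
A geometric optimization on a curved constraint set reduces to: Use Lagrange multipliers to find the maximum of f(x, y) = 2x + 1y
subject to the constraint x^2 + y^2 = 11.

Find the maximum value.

Set up Lagrange conditions: grad f = lambda * grad g
  2 = 2*lambda*x
  1 = 2*lambda*y
From these: x/y = 2/1, so x = 2t, y = 1t for some t.
Substitute into constraint: (2t)^2 + (1t)^2 = 11
  t^2 * 5 = 11
  t = sqrt(11/5)
Maximum = 2*x + 1*y = (2^2 + 1^2)*t = 5 * sqrt(11/5) = sqrt(55)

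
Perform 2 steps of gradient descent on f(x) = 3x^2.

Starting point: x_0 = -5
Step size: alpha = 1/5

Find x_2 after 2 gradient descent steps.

f(x) = 3x^2, f'(x) = 6x + (0)
Step 1: f'(-5) = -30, x_1 = -5 - 1/5 * -30 = 1
Step 2: f'(1) = 6, x_2 = 1 - 1/5 * 6 = -1/5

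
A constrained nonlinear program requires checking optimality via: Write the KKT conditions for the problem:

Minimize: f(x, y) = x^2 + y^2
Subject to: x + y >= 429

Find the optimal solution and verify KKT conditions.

KKT conditions for min x^2 + y^2 s.t. x + y >= 429:
Stationarity: 2x = mu, 2y = mu
So x = y = mu/2.
Complementary slackness: mu*(x + y - 429) = 0
Primal feasibility: x + y >= 429; dual feasibility: mu >= 0
If mu = 0 then x = y = 0, but 0 + 0 < 429 is infeasible, so the constraint is active.
Constraint active: x + y = 2*(mu/2) = 429 => mu = 429
x = y = 429/2, f = 184041/2
Verify: stationarity 2*(429/2) = 429 = mu; primal 429/2 + 429/2 = 429 >= 429; dual mu = 429 >= 0; complementary slackness 429*(429 - 429) = 0. All KKT conditions hold.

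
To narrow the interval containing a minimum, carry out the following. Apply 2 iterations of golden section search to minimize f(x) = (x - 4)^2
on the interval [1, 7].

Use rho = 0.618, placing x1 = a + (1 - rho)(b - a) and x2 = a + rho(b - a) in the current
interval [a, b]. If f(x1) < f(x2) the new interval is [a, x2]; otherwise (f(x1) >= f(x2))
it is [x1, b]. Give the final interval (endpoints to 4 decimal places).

Golden section search for min of f(x) = (x - 4)^2 on [1, 7].
Each step: x1 = a + (1 - rho)(b - a), x2 = a + rho(b - a); if f(x1) < f(x2) keep [a, x2], otherwise keep [x1, b].
Step 1: [1.0000, 7.0000], x1=3.2920 (f=0.5013), x2=4.7080 (f=0.5013); f(x1) = f(x2) (tie, not '<') => keep [3.2920, 7.0000]
Step 2: [3.2920, 7.0000], x1=4.7085 (f=0.5019), x2=5.5835 (f=2.5076); f(x1) < f(x2) => keep [3.2920, 5.5835]
Final interval: [3.2920, 5.5835]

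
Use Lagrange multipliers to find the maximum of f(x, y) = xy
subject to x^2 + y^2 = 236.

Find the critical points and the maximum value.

Lagrange conditions: y = 2*lambda*x and x = 2*lambda*y
If x = 0 then y = 0, violating the constraint, so x, y != 0.
Dividing: y/x = x/y => x^2 = y^2 => y = x or y = -x
Constraint: 2x^2 = 236 => x^2 = 118 => x = +/-sqrt(118)
Critical points: (sqrt(118), sqrt(118)), (-sqrt(118), -sqrt(118)), (sqrt(118), -sqrt(118)), (-sqrt(118), sqrt(118))
  y = x:  xy = x^2 = 118  at (sqrt(118), sqrt(118)) and (-sqrt(118), -sqrt(118))
  y = -x: xy = -x^2 = -118 at (sqrt(118), -sqrt(118)) and (-sqrt(118), sqrt(118))
Maximum xy = 118 at (sqrt(118), sqrt(118)) and (-sqrt(118), -sqrt(118))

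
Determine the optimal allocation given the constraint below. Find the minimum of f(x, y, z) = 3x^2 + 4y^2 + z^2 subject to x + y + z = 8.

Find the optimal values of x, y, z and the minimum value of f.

Using Lagrange multipliers on f = 3x^2 + 4y^2 + z^2 with constraint x + y + z = 8:
Conditions: 2*3*x = lambda, 2*4*y = lambda, 2*1*z = lambda
So x = lambda/6, y = lambda/8, z = lambda/2
Substituting into constraint: lambda * (19/24) = 8
lambda = 192/19
x = 32/19, y = 24/19, z = 96/19
Minimum value = 768/19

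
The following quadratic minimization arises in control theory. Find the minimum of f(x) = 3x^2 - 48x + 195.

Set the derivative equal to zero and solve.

f(x) = 3x^2 - 48x + 195
f'(x) = 6x + (-48) = 0
x = 48/6 = 8
f(8) = 3
Since f''(x) = 6 > 0, this is a minimum.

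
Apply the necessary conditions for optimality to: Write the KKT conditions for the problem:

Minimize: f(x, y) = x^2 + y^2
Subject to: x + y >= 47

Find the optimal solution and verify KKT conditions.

KKT conditions for min x^2 + y^2 s.t. x + y >= 47:
Stationarity: 2x = mu, 2y = mu
So x = y = mu/2.
Complementary slackness: mu*(x + y - 47) = 0
Primal feasibility: x + y >= 47; dual feasibility: mu >= 0
If mu = 0 then x = y = 0, but 0 + 0 < 47 is infeasible, so the constraint is active.
Constraint active: x + y = 2*(mu/2) = 47 => mu = 47
x = y = 47/2, f = 2209/2
Verify: stationarity 2*(47/2) = 47 = mu; primal 47/2 + 47/2 = 47 >= 47; dual mu = 47 >= 0; complementary slackness 47*(47 - 47) = 0. All KKT conditions hold.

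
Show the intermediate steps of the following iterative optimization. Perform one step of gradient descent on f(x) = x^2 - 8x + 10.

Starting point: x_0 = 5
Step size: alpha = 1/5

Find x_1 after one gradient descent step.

f(x) = x^2 - 8x + 10
f'(x) = 2x - 8
f'(5) = 2*5 + (-8) = 2
x_1 = x_0 - alpha * f'(x_0) = 5 - 1/5 * 2 = 23/5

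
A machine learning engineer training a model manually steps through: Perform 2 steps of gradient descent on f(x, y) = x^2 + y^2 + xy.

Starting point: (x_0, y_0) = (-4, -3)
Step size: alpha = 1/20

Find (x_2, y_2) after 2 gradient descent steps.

f(x,y) = x^2 + y^2 + xy
grad_x = 2x + 1y, grad_y = 2y + 1x
Step 1: grad = (-11, -10), (-69/20, -5/2)
Step 2: grad = (-47/5, -169/20), (-149/50, -831/400)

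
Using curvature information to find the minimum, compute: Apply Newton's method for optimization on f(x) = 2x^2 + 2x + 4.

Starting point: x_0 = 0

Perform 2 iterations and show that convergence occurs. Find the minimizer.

f(x) = 2x^2 + 2x + 4, f'(x) = 4x + (2), f''(x) = 4
Step 1: f'(0) = 2, x_1 = 0 - 2/4 = -1/2
Step 2: f'(-1/2) = 0, x_2 = -1/2 (converged)
Newton's method converges in 1 step for quadratics.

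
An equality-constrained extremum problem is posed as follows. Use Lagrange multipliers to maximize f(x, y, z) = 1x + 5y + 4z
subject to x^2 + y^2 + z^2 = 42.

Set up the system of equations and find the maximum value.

Lagrange conditions: 1 = 2*lambda*x, 5 = 2*lambda*y, 4 = 2*lambda*z
So x:1 = y:5 = z:4, i.e. x = 1t, y = 5t, z = 4t
Constraint: t^2*(1^2 + 5^2 + 4^2) = 42
  t^2 * 42 = 42  =>  t = sqrt(1)
Maximum = 1*1t + 5*5t + 4*4t = 42*sqrt(1) = 42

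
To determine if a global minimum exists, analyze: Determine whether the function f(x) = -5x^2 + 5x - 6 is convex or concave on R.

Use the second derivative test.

f(x) = -5x^2 + 5x - 6
f'(x) = -10x + 5
f''(x) = -10
Since f''(x) = -10 < 0 for all x, f is concave on R.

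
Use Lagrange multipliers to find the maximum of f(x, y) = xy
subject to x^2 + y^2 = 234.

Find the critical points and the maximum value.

Lagrange conditions: y = 2*lambda*x and x = 2*lambda*y
If x = 0 then y = 0, violating the constraint, so x, y != 0.
Dividing: y/x = x/y => x^2 = y^2 => y = x or y = -x
Constraint: 2x^2 = 234 => x^2 = 117 => x = +/-sqrt(117)
Critical points: (sqrt(117), sqrt(117)), (-sqrt(117), -sqrt(117)), (sqrt(117), -sqrt(117)), (-sqrt(117), sqrt(117))
  y = x:  xy = x^2 = 117  at (sqrt(117), sqrt(117)) and (-sqrt(117), -sqrt(117))
  y = -x: xy = -x^2 = -117 at (sqrt(117), -sqrt(117)) and (-sqrt(117), sqrt(117))
Maximum xy = 117 at (sqrt(117), sqrt(117)) and (-sqrt(117), -sqrt(117))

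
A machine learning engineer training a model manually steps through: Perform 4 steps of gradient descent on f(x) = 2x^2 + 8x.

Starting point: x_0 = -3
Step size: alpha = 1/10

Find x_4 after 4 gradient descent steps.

f(x) = 2x^2 + 8x, f'(x) = 4x + (8)
Step 1: f'(-3) = -4, x_1 = -3 - 1/10 * -4 = -13/5
Step 2: f'(-13/5) = -12/5, x_2 = -13/5 - 1/10 * -12/5 = -59/25
Step 3: f'(-59/25) = -36/25, x_3 = -59/25 - 1/10 * -36/25 = -277/125
Step 4: f'(-277/125) = -108/125, x_4 = -277/125 - 1/10 * -108/125 = -1331/625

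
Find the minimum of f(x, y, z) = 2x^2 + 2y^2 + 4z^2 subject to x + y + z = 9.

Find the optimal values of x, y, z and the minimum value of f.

Using Lagrange multipliers on f = 2x^2 + 2y^2 + 4z^2 with constraint x + y + z = 9:
Conditions: 2*2*x = lambda, 2*2*y = lambda, 2*4*z = lambda
So x = lambda/4, y = lambda/4, z = lambda/8
Substituting into constraint: lambda * (5/8) = 9
lambda = 72/5
x = 18/5, y = 18/5, z = 9/5
Minimum value = 324/5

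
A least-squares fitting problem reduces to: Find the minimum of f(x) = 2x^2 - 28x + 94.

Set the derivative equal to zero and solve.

f(x) = 2x^2 - 28x + 94
f'(x) = 4x + (-28) = 0
x = 28/4 = 7
f(7) = -4
Since f''(x) = 4 > 0, this is a minimum.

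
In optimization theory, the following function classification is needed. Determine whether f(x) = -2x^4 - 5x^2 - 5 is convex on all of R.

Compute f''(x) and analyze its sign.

f(x) = -2x^4 - 5x^2 - 5
f'(x) = -8x^3 + -10x
f''(x) = -24x^2 + -10
f''(x) = -24x^2 + -10 <= -10 < 0 for all x
Therefore, f is concave on R.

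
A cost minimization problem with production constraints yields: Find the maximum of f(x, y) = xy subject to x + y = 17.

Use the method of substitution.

Substitute y = 17 - x into f(x,y) = xy:
g(x) = x(17 - x) = 17x - x^2
g'(x) = 17 - 2x = 0  =>  x = 17/2
y = 17 - 17/2 = 17/2
Maximum value = (17/2) * (17/2) = 289/4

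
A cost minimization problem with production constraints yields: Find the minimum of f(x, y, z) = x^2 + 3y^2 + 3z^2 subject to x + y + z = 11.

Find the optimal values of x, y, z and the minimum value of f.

Using Lagrange multipliers on f = x^2 + 3y^2 + 3z^2 with constraint x + y + z = 11:
Conditions: 2*1*x = lambda, 2*3*y = lambda, 2*3*z = lambda
So x = lambda/2, y = lambda/6, z = lambda/6
Substituting into constraint: lambda * (5/6) = 11
lambda = 66/5
x = 33/5, y = 11/5, z = 11/5
Minimum value = 363/5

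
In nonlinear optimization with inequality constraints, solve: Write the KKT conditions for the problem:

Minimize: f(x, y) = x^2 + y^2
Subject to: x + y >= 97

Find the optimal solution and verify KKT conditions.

KKT conditions for min x^2 + y^2 s.t. x + y >= 97:
Stationarity: 2x = mu, 2y = mu
So x = y = mu/2.
Complementary slackness: mu*(x + y - 97) = 0
Primal feasibility: x + y >= 97; dual feasibility: mu >= 0
If mu = 0 then x = y = 0, but 0 + 0 < 97 is infeasible, so the constraint is active.
Constraint active: x + y = 2*(mu/2) = 97 => mu = 97
x = y = 97/2, f = 9409/2
Verify: stationarity 2*(97/2) = 97 = mu; primal 97/2 + 97/2 = 97 >= 97; dual mu = 97 >= 0; complementary slackness 97*(97 - 97) = 0. All KKT conditions hold.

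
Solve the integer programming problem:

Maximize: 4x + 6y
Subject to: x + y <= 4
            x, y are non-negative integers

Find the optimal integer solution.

Objective: 4x + 6y, constraint: x + y <= 4
Coefficient of y is 6 > coefficient of x is 4, so allocate the entire budget to y.
Optimal: x = 0, y = 4, value = 24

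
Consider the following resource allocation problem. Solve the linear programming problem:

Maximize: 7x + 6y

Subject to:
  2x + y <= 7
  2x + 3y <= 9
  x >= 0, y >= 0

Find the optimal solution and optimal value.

Feasible vertices: (0, 0), (0, 3), (3, 1), (7/2, 0)
Objective 7x + 6y at each:
  (0, 0): 0
  (0, 3): 18
  (3, 1): 27
  (7/2, 0): 49/2
Maximum is 27 at (3, 1).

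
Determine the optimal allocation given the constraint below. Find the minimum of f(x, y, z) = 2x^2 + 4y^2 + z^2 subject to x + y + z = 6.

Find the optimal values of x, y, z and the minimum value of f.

Using Lagrange multipliers on f = 2x^2 + 4y^2 + z^2 with constraint x + y + z = 6:
Conditions: 2*2*x = lambda, 2*4*y = lambda, 2*1*z = lambda
So x = lambda/4, y = lambda/8, z = lambda/2
Substituting into constraint: lambda * (7/8) = 6
lambda = 48/7
x = 12/7, y = 6/7, z = 24/7
Minimum value = 144/7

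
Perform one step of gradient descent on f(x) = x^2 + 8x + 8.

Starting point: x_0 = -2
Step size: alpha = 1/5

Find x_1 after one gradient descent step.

f(x) = x^2 + 8x + 8
f'(x) = 2x + 8
f'(-2) = 2*-2 + (8) = 4
x_1 = x_0 - alpha * f'(x_0) = -2 - 1/5 * 4 = -14/5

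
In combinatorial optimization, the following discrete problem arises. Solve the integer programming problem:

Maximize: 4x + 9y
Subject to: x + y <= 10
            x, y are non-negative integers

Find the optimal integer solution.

Objective: 4x + 9y, constraint: x + y <= 10
Coefficient of y is 9 > coefficient of x is 4, so allocate the entire budget to y.
Optimal: x = 0, y = 10, value = 90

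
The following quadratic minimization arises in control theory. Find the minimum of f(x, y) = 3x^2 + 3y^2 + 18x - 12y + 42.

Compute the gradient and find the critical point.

f(x,y) = 3x^2 + 3y^2 + 18x - 12y + 42
df/dx = 6x + (18) = 0  =>  x = -3
df/dy = 6y + (-12) = 0  =>  y = 2
f(-3, 2) = 3*(-3)^2 + 3*(2)^2 + 18*(-3) + -12*(2) + 42 = 3
Hessian is diagonal with entries 6, 6 > 0, so this is a minimum.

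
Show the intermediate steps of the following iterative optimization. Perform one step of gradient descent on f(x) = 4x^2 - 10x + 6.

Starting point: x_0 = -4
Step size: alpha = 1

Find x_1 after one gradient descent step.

f(x) = 4x^2 - 10x + 6
f'(x) = 8x - 10
f'(-4) = 8*-4 + (-10) = -42
x_1 = x_0 - alpha * f'(x_0) = -4 - 1 * -42 = 38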